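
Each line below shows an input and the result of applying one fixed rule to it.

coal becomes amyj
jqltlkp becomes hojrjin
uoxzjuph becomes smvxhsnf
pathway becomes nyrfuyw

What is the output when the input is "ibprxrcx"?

Looking at the pairs, the operation is to shift every letter 2 places backward in the alphabet (wrapping around).
On "ibprxrcx" that produces "gznpvpav".

gznpvpav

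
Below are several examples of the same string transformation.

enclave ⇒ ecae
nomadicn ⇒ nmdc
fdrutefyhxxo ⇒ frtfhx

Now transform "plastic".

patc

Each output is the input with this applied: keep every other character starting from the first (positions 1st, 3rd, 5th, ...).
On "plastic" that produces "patc".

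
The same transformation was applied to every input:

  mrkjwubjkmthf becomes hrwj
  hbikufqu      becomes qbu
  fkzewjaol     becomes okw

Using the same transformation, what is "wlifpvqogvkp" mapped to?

klpo

Each output is the input with this applied: move the last 3 characters to the front (rotate right by 3), then keep one character in every 3, starting at position 2 (positions 2nd, 5th, 8th, ...).
For "wlifpvqogvkp", step one produces "vkpwlifpvqog"; step two turns that into "klpo".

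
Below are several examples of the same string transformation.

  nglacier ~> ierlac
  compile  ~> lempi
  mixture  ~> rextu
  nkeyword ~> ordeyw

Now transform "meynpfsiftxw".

fsiftxwynp

Rule — delete the first 2 characters, then move the first 3 characters to the end (rotate left by 3).
So "meynpfsiftxw" becomes "fsiftxwynp".
(Check on "nkeyword": → "eyword" → "ordeyw" ✓)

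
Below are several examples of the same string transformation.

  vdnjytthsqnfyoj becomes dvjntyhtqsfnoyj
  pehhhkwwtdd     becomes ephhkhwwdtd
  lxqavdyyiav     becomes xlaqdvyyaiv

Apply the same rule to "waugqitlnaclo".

awguiqltanlco

Rule — swap each adjacent pair of characters (1↔2, 3↔4, ...).
Applying that to "waugqitlnaclo" gives "awguiqltanlco".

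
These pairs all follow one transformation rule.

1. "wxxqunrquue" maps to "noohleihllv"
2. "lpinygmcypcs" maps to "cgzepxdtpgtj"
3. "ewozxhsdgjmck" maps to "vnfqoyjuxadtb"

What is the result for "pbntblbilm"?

The rule is to shift every letter 9 places backward in the alphabet (wrapping around).
Applying that to "pbntblbilm" gives "gsekscszcd".

gsekscszcd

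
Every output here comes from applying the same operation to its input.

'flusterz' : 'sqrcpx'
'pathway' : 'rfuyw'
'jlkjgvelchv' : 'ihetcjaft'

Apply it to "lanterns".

The transformation: delete the first 2 characters, then shift every letter 2 places backward in the alphabet (wrapping around).
Starting from "lanterns": after the first operation, "nterns"; after the second, "lrcplq".

lrcplq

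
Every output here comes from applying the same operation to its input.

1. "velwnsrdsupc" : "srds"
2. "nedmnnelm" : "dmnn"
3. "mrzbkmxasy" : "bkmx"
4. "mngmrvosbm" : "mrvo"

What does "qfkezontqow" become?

Rule — delete the last 3 characters, then keep only the last 4 characters.
"qfkezontqow" → "qfkezont" → "zont".

zont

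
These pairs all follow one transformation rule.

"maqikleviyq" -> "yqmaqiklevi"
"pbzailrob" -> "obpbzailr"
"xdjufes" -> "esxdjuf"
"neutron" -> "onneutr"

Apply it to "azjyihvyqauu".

What's happening: move the last 2 characters to the front (rotate right by 2).
"azjyihvyqauu" → "uuazjyihvyqa".

uuazjyihvyqa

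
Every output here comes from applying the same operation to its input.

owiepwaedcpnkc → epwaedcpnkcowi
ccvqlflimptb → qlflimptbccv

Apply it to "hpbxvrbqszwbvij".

Each output is the input with this applied: move the first 3 characters to the end (rotate left by 3).
So "hpbxvrbqszwbvij" becomes "xvrbqszwbvijhpb".

xvrbqszwbvijhpb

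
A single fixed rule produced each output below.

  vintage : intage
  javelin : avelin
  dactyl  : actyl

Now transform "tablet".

ablet

In each case the input is transformed by: delete the first character.
On "tablet" that produces "ablet".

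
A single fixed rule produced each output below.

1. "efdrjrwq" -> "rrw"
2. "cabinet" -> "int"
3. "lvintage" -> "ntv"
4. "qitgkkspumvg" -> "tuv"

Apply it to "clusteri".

stu

Each output is the input with this applied: sort the characters into alphabetical order, then keep only the last 3 characters.
Applying both steps to "clusteri": "ceilrstu", then "stu".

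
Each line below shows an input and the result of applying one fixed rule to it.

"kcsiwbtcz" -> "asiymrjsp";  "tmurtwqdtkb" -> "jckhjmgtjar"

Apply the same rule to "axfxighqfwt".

qnvnywxgvmj

Looking at the pairs, the operation is to shift every letter 10 places backward in the alphabet (wrapping around).
Applying that to "axfxighqfwt" gives "qnvnywxgvmj".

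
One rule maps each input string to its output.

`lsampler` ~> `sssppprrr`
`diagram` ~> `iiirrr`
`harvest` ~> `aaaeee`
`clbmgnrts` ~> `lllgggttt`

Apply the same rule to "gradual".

rrruuu

The pattern: keep one character in every 3, starting at position 2 (positions 2nd, 5th, 8th, ...), then repeat every character 3 times.
On "gradual" that produces "rrruuu".
(Check on "diagram": → "ir" → "iiirrr" ✓)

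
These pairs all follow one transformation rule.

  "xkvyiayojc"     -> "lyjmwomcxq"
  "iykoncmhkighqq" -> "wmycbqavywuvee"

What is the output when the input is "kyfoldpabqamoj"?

ymtczrdopeoacx

The transformation: shift every letter 12 places backward in the alphabet (wrapping around).
So "kyfoldpabqamoj" becomes "ymtczrdopeoacx".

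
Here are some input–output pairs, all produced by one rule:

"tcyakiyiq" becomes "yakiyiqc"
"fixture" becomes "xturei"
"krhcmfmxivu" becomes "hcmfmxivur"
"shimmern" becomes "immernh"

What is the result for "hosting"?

Rule — delete the first character, then move the first character to the end.
"hosting" → "osting" → "stingo".
(Check on "krhcmfmxivu": → "rhcmfmxivu" → "hcmfmxivur" ✓)

stingo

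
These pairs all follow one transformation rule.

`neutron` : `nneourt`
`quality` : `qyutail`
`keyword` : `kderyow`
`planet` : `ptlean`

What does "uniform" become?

Rule — take characters alternately from the front and the back (1st, last, 2nd, 2nd-last, ...).
For "uniform" the result is "umnriof".

umnriof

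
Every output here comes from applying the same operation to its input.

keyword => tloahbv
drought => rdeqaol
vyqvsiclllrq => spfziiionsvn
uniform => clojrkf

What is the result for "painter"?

kqbomxf

In each case the input is transformed by: move the first 3 characters to the end (rotate left by 3), then shift every letter 3 places backward in the alphabet (wrapping around).
Working it through for "painter": intermediate "nterpai", final "kqbomxf".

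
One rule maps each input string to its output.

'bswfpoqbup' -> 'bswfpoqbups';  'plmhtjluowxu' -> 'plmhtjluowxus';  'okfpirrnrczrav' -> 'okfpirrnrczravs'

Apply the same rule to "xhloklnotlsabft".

The transformation: append "s".
"xhloklnotlsabft" → "xhloklnotlsabfts".

xhloklnotlsabfts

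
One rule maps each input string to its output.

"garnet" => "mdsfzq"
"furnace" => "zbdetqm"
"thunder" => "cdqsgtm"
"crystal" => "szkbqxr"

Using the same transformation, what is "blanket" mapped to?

Looking at the pairs, the operation is to move the last 3 characters to the front (rotate right by 3), then shift every letter 1 place backward in the alphabet (wrapping around).
"blanket" → "ketblan" → "jdsakzm".

jdsakzm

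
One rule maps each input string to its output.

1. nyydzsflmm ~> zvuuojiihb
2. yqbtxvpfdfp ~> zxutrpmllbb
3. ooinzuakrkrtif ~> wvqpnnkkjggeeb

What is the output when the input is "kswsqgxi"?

Looking at the pairs, the operation is to shift every letter 4 places backward in the alphabet (wrapping around), then sort the characters into reverse alphabetical order.
"kswsqgxi" → "gosomcte" → "tsoomgec".

tsoomgec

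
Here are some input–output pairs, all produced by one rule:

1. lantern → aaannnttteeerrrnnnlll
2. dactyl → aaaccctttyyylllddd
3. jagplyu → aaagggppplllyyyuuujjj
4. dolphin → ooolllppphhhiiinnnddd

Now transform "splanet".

What's happening: repeat every character 3 times, then move the first 3 characters to the end (rotate left by 3).
Working it through for "splanet": intermediate "sssppplllaaannneeettt", final "ppplllaaannneeetttsss".

ppplllaaannneeetttsss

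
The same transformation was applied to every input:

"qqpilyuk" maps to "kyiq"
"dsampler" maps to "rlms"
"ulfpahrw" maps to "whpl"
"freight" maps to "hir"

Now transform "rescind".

The pattern: keep every other character starting from the second (positions 2nd, 4th, 6th, ...), then reverse the string.
For "rescind" the result is "nce".

nce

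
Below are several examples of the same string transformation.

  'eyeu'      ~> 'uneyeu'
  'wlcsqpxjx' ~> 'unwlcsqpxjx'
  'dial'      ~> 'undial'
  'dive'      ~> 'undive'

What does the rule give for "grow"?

ungrow

The rule is to prepend "un".
On "grow" that produces "ungrow".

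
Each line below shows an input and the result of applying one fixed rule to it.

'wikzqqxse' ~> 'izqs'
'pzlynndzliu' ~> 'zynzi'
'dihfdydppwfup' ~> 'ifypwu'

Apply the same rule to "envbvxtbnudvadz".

nbxbuvd

The rule is to keep every other character starting from the second (positions 2nd, 4th, 6th, ...).
So "envbvxtbnudvadz" becomes "nbxbuvd".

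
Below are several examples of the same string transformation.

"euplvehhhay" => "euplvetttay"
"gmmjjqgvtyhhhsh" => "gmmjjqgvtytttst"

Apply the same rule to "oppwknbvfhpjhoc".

oppwknbvftpjtoc

The rule is to replace every "h" with "t".
For "oppwknbvfhpjhoc" the result is "oppwknbvftpjtoc".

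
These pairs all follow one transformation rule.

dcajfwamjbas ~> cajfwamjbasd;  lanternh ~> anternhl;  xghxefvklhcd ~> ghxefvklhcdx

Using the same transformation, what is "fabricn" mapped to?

abricnf

Rule — move the first character to the end.
"fabricn" → "abricnf".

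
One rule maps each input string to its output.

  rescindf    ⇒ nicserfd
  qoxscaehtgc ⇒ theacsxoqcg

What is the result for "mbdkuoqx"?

Each output is the input with this applied: move the last 2 characters to the front (rotate right by 2), then reverse the string.
"mbdkuoqx" → "qxmbdkuo" → "oukdbmxq".

oukdbmxq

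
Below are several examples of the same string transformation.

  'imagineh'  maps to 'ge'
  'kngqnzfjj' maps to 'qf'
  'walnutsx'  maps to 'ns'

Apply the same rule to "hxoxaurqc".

What's happening: delete the first character, then keep one character in every 3, starting at position 3 (positions 3rd, 6th, 9th, ...).
"hxoxaurqc" → "xoxaurqc" → "xr".

xr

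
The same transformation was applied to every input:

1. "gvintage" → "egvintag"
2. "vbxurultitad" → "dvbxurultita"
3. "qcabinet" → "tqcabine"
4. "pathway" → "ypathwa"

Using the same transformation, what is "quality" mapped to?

Each output is the input with this applied: move the last character to the front.
So "quality" becomes "yqualit".

yqualit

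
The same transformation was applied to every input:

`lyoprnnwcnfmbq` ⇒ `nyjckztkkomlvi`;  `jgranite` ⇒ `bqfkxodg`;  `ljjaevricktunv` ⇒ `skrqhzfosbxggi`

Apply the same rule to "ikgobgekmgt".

The transformation: shift every letter 3 places backward in the alphabet (wrapping around), then reverse the string.
"ikgobgekmgt" → "qdjhbdyldhf".

qdjhbdyldhf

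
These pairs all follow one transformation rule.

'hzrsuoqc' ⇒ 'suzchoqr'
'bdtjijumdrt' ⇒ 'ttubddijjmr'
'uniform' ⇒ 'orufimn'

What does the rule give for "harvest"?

stvaehr

In each case the input is transformed by: sort the characters into alphabetical order, then move the last 3 characters to the front (rotate right by 3).
"harvest" → "aehrstv" → "stvaehr".
(Check on "uniform": → "fimnoru" → "orufimn" ✓)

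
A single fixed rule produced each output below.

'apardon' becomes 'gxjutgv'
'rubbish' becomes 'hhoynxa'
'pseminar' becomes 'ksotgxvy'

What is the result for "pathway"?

What's happening: move the first 2 characters to the end (rotate left by 2), then shift every letter 6 places forward in the alphabet (wrapping around).
Applying both steps to "pathway": "thwaypa", then "zncgevg".

zncgevg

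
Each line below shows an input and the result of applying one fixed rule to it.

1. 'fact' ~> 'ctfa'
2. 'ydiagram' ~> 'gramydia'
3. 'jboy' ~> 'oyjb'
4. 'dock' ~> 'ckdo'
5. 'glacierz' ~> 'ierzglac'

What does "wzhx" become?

hxwz

Rule — swap the front and back halves of the string.
For "wzhx" the result is "hxwz".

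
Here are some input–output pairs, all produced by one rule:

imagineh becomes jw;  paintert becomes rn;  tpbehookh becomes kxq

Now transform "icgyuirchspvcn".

In each case the input is transformed by: shift every letter 9 places forward in the alphabet (wrapping around), then keep one character in every 3, starting at position 3 (positions 3rd, 6th, 9th, ...).
Working it through for "icgyuirchspvcn": intermediate "rlphdralqbyelw", final "prqe".

prqe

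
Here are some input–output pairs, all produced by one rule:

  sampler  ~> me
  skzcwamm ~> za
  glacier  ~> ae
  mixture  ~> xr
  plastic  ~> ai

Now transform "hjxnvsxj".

In each case the input is transformed by: keep one character in every 3, starting at position 3 (positions 3rd, 6th, 9th, ...).
So "hjxnvsxj" becomes "xs".

xs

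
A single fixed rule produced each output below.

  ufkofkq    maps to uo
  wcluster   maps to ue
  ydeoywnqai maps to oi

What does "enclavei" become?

What's happening: keep one character in every 3, starting at position 1 (positions 1st, 4th, 7th, ...), then keep only the vowels.
"enclavei" → "ele" → "ee".

ee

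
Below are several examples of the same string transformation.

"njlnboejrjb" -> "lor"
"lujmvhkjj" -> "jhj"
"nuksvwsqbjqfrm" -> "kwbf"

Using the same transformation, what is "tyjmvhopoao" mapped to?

The rule is to keep one character in every 3, starting at position 3 (positions 3rd, 6th, 9th, ...).
On "tyjmvhopoao" that produces "jho".

jho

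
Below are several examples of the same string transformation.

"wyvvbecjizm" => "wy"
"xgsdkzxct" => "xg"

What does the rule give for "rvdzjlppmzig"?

rv

The transformation: keep only the first 2 characters.
On "rvdzjlppmzig" that produces "rv".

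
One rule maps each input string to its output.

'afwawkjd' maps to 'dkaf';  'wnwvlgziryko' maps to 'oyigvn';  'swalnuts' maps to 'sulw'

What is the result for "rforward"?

darf

What's happening: keep every other character starting from the second (positions 2nd, 4th, 6th, ...), then reverse the string.
Starting from "rforward": after the first operation, "frad"; after the second, "darf".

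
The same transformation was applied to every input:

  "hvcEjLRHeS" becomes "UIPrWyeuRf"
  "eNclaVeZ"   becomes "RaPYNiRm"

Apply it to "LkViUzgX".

yXiVhMTk

The transformation: shift every letter 13 places forward in the alphabet (wrapping around) — i.e. ROT13, then flip the case of every letter.
"LkViUzgX" → "YxIvHmtK" → "yXiVhMTk".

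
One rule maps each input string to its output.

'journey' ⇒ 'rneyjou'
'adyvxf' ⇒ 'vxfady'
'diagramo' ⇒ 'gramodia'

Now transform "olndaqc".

Each output is the input with this applied: move the first 3 characters to the end (rotate left by 3).
On "olndaqc" that produces "daqcoln".

daqcoln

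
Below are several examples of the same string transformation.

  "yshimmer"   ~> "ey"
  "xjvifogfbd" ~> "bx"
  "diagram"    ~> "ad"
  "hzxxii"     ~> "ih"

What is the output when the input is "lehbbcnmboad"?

al

Each output is the input with this applied: swap the first and last characters, then keep only the last 2 characters.
Starting from "lehbbcnmboad": after the first operation, "dehbbcnmboal"; after the second, "al".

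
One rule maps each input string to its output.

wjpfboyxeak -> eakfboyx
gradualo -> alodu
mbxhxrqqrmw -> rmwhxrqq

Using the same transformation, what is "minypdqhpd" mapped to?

The rule is to delete the first 3 characters, then move the last 3 characters to the front (rotate right by 3).
Doing the same to "minypdqhpd": "hpdypdq".

hpdypdq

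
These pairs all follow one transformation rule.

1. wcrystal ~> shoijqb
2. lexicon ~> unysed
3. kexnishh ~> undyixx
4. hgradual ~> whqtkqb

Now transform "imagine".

cqwydu

The rule is to shift every letter 10 places backward in the alphabet (wrapping around), then delete the first character.
So "imagine" becomes "cqwydu".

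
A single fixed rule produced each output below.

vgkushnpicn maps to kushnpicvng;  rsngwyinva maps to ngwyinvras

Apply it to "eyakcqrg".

Rule — swap the first and last characters, then move the first 2 characters to the end (rotate left by 2).
For "eyakcqrg", step one produces "gyakcqre"; step two turns that into "akcqregy".

akcqregy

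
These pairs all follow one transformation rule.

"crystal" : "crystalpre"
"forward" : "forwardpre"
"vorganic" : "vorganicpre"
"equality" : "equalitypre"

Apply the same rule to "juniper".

Looking at the pairs, the operation is to append "pre".
Applying that to "juniper" gives "juniperpre".

juniperpre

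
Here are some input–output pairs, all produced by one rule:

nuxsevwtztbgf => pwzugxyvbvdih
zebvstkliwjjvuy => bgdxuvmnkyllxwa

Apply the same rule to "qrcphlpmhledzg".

The rule is to shift every letter 2 places forward in the alphabet (wrapping around).
Doing the same to "qrcphlpmhledzg": "sterjnrojngfbi".

sterjnrojngfbi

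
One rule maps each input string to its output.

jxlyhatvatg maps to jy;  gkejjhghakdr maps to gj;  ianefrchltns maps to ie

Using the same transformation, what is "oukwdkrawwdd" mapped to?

The transformation: keep one character in every 3, starting at position 1 (positions 1st, 4th, 7th, ...), then delete the last 2 characters.
Applying that to "oukwdkrawwdd" gives "ow".
(Check on "gkejjhghakdr": → "gjgk" → "gj" ✓)

ow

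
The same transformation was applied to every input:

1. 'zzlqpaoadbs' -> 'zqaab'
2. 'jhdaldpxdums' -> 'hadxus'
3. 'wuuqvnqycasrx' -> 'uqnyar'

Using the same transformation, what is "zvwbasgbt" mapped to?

The rule is to keep every other character starting from the second (positions 2nd, 4th, 6th, ...).
Doing the same to "zvwbasgbt": "vbsb".

vbsb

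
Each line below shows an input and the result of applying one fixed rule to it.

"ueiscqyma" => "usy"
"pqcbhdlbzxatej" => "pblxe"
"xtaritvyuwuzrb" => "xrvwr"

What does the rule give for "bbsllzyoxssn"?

blys

Looking at the pairs, the operation is to keep one character in every 3, starting at position 1 (positions 1st, 4th, 7th, ...).
"bbsllzyoxssn" → "blys".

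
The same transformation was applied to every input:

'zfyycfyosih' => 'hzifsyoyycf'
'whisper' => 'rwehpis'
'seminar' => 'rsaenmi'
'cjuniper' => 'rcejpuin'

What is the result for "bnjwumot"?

tbonmjuw

In each case the input is transformed by: reverse the string, then take characters alternately from the front and the back (1st, last, 2nd, 2nd-last, ...).
Working it through for "bnjwumot": intermediate "tomuwjnb", final "tbonmjuw".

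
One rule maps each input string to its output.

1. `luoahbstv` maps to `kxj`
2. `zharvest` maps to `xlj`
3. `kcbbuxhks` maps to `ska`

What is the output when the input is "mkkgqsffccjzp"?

agvz

The transformation: shift every letter 10 places backward in the alphabet (wrapping around), then keep one character in every 3, starting at position 2 (positions 2nd, 5th, 8th, ...).
Working it through for "mkkgqsffccjzp": intermediate "caawgivvsszpf", final "agvz".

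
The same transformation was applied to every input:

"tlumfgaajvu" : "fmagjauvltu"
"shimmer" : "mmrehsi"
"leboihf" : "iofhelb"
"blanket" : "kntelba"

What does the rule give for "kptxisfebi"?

In each case the input is transformed by: move the first 3 characters to the end (rotate left by 3), then swap each adjacent pair of characters (1↔2, 3↔4, ...).
Starting from "kptxisfebi": after the first operation, "xisfebikpt"; after the second, "ixfsbekitp".

ixfsbekitp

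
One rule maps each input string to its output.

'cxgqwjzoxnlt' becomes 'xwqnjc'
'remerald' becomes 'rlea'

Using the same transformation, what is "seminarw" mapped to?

snia

The pattern: sort the characters into reverse alphabetical order, then keep every other character starting from the second (positions 2nd, 4th, 6th, ...).
Applying both steps to "seminarw": "wsrnmiea", then "snia".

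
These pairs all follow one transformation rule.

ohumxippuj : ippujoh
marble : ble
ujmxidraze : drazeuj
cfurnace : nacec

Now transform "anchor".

hor

Each output is the input with this applied: swap the front and back halves of the string, then delete the last 3 characters.
Starting from "anchor": after the first operation, "horanc"; after the second, "hor".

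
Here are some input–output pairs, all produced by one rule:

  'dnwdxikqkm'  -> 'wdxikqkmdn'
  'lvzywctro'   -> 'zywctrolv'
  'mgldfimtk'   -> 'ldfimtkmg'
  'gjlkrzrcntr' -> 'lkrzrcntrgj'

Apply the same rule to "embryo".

bryoem

The transformation: move the first 2 characters to the end (rotate left by 2).
"embryo" → "bryoem".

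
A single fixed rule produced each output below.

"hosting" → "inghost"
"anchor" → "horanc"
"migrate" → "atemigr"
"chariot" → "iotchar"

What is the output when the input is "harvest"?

estharv

What's happening: move the last 3 characters to the front (rotate right by 3).
On "harvest" that produces "estharv".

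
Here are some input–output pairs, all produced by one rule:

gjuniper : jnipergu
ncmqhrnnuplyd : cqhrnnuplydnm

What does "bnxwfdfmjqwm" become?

nwfdfmjqwmbx

Looking at the pairs, the operation is to move the first 2 characters to the end (rotate left by 2), then swap the first and last characters.
So "bnxwfdfmjqwm" becomes "nwfdfmjqwmbx".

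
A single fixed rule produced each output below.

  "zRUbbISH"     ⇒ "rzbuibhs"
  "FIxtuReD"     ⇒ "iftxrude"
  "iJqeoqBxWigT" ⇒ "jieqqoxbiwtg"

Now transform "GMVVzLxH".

What's happening: swap each adjacent pair of characters (1↔2, 3↔4, ...), then convert every letter to lowercase.
On "GMVVzLxH": the first step gives "MGVVLzHx", and the second then gives "mgvvlzhx".

mgvvlzhx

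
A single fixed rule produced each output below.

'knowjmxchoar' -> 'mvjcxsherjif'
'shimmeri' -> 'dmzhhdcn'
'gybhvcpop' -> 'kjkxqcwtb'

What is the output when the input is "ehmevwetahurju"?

pempcvozrqzhcz

The transformation: reverse the string, then shift every letter 5 places backward in the alphabet (wrapping around).
Starting from "ehmevwetahurju": after the first operation, "ujruhatewvemhe"; after the second, "pempcvozrqzhcz".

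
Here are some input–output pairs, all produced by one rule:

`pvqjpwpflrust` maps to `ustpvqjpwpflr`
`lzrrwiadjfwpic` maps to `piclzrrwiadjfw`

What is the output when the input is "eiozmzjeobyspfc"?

pfceiozmzjeobys

Looking at the pairs, the operation is to move the last 3 characters to the front (rotate right by 3).
Applying that to "eiozmzjeobyspfc" gives "pfceiozmzjeobys".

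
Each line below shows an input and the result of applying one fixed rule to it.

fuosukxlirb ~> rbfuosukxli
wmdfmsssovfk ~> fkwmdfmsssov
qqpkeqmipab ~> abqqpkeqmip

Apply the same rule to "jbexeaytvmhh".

hhjbexeaytvm

The transformation: move the last 2 characters to the front (rotate right by 2).
"jbexeaytvmhh" → "hhjbexeaytvm".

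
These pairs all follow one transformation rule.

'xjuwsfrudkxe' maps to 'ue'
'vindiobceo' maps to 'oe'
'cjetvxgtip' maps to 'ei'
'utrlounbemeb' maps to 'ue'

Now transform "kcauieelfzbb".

The transformation: keep one character in every 3, starting at position 3 (positions 3rd, 6th, 9th, ...), then keep only the vowels.
For "kcauieelfzbb", step one produces "aefb"; step two turns that into "ae".

ae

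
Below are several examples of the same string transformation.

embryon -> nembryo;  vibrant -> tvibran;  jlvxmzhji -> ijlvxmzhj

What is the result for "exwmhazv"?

vexwmhaz

In each case the input is transformed by: move the last character to the front.
On "exwmhazv" that produces "vexwmhaz".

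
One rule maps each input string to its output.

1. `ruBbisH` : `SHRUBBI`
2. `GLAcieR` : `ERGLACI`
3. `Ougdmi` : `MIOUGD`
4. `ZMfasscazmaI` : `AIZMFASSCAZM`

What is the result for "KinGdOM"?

Rule — move the last 2 characters to the front (rotate right by 2), then convert every letter to uppercase.
Working it through for "KinGdOM": intermediate "OMKinGd", final "OMKINGD".
(Check on "ZMfasscazmaI": → "aIZMfasscazm" → "AIZMFASSCAZM" ✓)

OMKINGD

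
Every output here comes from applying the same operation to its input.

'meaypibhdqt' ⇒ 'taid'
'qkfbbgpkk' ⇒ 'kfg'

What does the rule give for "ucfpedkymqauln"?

nfdmu

The pattern: move the last character to the front, then keep one character in every 3, starting at position 1 (positions 1st, 4th, 7th, ...).
Starting from "ucfpedkymqauln": after the first operation, "nucfpedkymqaul"; after the second, "nfdmu".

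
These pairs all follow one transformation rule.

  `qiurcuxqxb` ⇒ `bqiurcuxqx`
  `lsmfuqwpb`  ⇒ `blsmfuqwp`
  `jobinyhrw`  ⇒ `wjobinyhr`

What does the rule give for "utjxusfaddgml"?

Rule — move the last character to the front.
On "utjxusfaddgml" that produces "lutjxusfaddgm".

lutjxusfaddgm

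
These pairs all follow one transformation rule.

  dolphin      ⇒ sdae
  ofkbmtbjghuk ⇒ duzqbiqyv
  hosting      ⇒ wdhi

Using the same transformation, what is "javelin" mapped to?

The pattern: delete the last 3 characters, then shift every letter 11 places backward in the alphabet (wrapping around).
Applying that to "javelin" gives "ypkt".

ypkt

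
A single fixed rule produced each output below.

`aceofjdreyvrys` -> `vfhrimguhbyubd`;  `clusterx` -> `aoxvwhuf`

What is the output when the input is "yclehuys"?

vfohkxbb

Rule — shift every letter 3 places forward in the alphabet (wrapping around), then swap the first and last characters.
Starting from "yclehuys": after the first operation, "bfohkxbv"; after the second, "vfohkxbb".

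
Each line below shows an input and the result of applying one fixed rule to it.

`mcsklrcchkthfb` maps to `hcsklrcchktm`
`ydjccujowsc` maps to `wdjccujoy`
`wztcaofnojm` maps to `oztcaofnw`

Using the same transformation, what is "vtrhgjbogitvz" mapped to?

Each output is the input with this applied: delete the last 2 characters, then swap the first and last characters.
"vtrhgjbogitvz" → "vtrhgjbogit" → "ttrhgjbogiv".

ttrhgjbogiv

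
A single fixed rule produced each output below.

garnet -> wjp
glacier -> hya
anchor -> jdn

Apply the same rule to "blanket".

hja

Rule — keep every other character starting from the second (positions 2nd, 4th, 6th, ...), then shift every letter 4 places backward in the alphabet (wrapping around).
On "blanket": the first step gives "lne", and the second then gives "hja".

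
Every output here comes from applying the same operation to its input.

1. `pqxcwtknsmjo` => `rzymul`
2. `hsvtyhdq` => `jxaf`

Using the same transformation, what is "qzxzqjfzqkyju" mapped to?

Looking at the pairs, the operation is to keep every other character starting from the first (positions 1st, 3rd, 5th, ...), then shift every letter 2 places forward in the alphabet (wrapping around).
Applying both steps to "qzxzqjfzqkyju": "qxqfqyu", then "szshsaw".

szshsaw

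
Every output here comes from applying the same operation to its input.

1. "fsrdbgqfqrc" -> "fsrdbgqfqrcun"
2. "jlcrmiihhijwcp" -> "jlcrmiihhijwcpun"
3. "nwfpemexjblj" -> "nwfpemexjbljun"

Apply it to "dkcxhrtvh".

dkcxhrtvhun

Rule — append "un".
Doing the same to "dkcxhrtvh": "dkcxhrtvhun".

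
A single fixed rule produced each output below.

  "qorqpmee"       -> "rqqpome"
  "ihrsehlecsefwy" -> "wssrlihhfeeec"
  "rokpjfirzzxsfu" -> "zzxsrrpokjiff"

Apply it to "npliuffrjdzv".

zurpnljiffd

The pattern: delete the last character, then sort the characters into reverse alphabetical order.
On "npliuffrjdzv": the first step gives "npliuffrjdz", and the second then gives "zurpnljiffd".
(Check on "rokpjfirzzxsfu": → "rokpjfirzzxsf" → "zzxsrrpokjiff" ✓)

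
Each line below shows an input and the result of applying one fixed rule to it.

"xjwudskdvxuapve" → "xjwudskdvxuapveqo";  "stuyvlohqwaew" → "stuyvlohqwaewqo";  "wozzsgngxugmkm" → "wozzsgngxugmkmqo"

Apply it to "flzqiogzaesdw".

The pattern: append "qo".
Doing the same to "flzqiogzaesdw": "flzqiogzaesdwqo".

flzqiogzaesdwqo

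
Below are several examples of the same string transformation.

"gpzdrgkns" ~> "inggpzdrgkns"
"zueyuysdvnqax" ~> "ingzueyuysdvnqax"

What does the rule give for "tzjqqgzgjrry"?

ingtzjqqgzgjrry

In each case the input is transformed by: prepend "ing".
Doing the same to "tzjqqgzgjrry": "ingtzjqqgzgjrry".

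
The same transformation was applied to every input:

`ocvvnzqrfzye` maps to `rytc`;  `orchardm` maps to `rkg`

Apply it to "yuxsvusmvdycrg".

bvvgu

Rule — shift every letter 3 places forward in the alphabet (wrapping around), then keep one character in every 3, starting at position 1 (positions 1st, 4th, 7th, ...).
For "yuxsvusmvdycrg" the result is "bvvgu".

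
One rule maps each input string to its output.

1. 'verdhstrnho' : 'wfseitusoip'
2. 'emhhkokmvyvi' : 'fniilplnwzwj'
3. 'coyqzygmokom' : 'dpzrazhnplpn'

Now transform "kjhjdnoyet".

In each case the input is transformed by: shift every letter 1 place forward in the alphabet (wrapping around).
For "kjhjdnoyet" the result is "lkikeopzfu".

lkikeopzfu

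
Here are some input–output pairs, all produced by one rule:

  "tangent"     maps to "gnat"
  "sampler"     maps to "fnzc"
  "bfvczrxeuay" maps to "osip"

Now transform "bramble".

oenz

The transformation: shift every letter 13 places forward in the alphabet (wrapping around) — i.e. ROT13, then keep only the first 4 characters.
Working it through for "bramble": intermediate "oenzoyr", final "oenz".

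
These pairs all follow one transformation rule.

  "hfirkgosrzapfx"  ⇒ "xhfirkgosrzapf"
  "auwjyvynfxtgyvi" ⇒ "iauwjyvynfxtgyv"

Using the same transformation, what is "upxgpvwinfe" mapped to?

eupxgpvwinf

Looking at the pairs, the operation is to move the last character to the front.
Applying that to "upxgpvwinfe" gives "eupxgpvwinf".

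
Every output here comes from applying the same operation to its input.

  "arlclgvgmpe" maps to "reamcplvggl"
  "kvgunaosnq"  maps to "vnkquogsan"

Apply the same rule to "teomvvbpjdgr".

What's happening: swap each adjacent pair of characters (1↔2, 3↔4, ...), then take characters alternately from the front and the back (1st, last, 2nd, 2nd-last, ...).
Starting from "teomvvbpjdgr": after the first operation, "etmovvpbdjrg"; after the second, "egtrmjodvbvp".
(Check on "arlclgvgmpe": → "raclglgvpme" → "reamcplvggl" ✓)

egtrmjodvbvp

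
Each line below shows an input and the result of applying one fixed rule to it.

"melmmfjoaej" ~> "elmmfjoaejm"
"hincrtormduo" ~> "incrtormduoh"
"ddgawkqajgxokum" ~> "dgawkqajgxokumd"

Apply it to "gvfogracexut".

Each output is the input with this applied: move the first character to the end.
Doing the same to "gvfogracexut": "vfogracexutg".

vfogracexutg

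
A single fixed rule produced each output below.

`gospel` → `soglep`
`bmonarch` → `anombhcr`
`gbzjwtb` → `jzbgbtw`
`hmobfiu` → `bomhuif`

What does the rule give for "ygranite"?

nargyeti

The pattern: reverse the string, then move the first 3 characters to the end (rotate left by 3).
Starting from "ygranite": after the first operation, "etinargy"; after the second, "nargyeti".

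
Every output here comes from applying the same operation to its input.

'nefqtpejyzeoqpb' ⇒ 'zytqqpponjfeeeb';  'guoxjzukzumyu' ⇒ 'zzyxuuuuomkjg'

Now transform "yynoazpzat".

The rule is to sort the characters into reverse alphabetical order.
For "yynoazpzat" the result is "zzyytponaa".

zzyytponaa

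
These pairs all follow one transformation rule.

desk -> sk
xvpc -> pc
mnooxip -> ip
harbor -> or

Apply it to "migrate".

te

Rule — keep only the last 2 characters.
For "migrate" the result is "te".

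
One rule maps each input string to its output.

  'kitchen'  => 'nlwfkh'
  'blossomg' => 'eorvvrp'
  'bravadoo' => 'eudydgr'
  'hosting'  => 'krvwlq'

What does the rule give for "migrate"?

pljudw

Each output is the input with this applied: delete the last character, then shift every letter 3 places forward in the alphabet (wrapping around).
Starting from "migrate": after the first operation, "migrat"; after the second, "pljudw".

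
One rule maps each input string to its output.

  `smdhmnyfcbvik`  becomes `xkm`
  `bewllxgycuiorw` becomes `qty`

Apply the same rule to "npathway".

The rule is to shift every letter 2 places forward in the alphabet (wrapping around), then keep only the last 3 characters.
Working it through for "npathway": intermediate "prcvjyca", final "yca".

yca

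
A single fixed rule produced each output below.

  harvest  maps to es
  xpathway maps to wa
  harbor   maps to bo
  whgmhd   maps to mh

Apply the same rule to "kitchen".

he

Looking at the pairs, the operation is to move the last 3 characters to the front (rotate right by 3), then keep only the first 2 characters.
On "kitchen": the first step gives "henkitc", and the second then gives "he".
(Check on "harvest": → "estharv" → "es" ✓)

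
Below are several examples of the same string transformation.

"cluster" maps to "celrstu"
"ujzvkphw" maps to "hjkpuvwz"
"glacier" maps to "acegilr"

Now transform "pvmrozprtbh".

bhmopprrtvz

In each case the input is transformed by: sort the characters into alphabetical order.
For "pvmrozprtbh" the result is "bhmopprrtvz".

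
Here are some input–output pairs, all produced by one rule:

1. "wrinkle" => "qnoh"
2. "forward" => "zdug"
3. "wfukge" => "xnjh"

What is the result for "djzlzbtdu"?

ewgx

Rule — shift every letter 3 places forward in the alphabet (wrapping around), then keep only the last 4 characters.
Starting from "djzlzbtdu": after the first operation, "gmcocewgx"; after the second, "ewgx".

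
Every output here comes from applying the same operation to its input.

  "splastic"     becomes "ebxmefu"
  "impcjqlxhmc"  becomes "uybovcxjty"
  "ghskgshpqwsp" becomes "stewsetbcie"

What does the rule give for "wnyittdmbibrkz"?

The transformation: shift every letter 12 places forward in the alphabet (wrapping around), then delete the last character.
For "wnyittdmbibrkz", step one produces "izkuffpynundwl"; step two turns that into "izkuffpynundw".

izkuffpynundw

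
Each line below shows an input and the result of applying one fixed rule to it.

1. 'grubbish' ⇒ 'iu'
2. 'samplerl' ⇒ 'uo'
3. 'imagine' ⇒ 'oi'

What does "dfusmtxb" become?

Looking at the pairs, the operation is to shift every letter 2 places forward in the alphabet (wrapping around), then keep only the vowels.
Applying both steps to "dfusmtxb": "fhwuovzd", then "uo".

uo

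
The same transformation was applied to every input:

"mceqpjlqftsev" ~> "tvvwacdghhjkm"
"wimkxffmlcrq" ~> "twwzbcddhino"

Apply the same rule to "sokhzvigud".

In each case the input is transformed by: sort the characters into alphabetical order, then shift every letter 9 places backward in the alphabet (wrapping around).
For "sokhzvigud", step one produces "dghikosuvz"; step two turns that into "uxyzbfjlmq".

uxyzbfjlmq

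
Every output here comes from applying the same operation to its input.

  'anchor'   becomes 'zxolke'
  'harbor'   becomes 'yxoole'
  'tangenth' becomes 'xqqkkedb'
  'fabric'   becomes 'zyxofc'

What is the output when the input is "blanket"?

yxqkihb

Rule — shift every letter 3 places backward in the alphabet (wrapping around), then sort the characters into reverse alphabetical order.
Starting from "blanket": after the first operation, "yixkhbq"; after the second, "yxqkihb".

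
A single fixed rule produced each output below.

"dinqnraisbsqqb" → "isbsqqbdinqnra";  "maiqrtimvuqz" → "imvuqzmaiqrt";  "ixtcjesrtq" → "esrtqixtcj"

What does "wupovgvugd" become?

gvugdwupov

The pattern: swap the front and back halves of the string.
"wupovgvugd" → "gvugdwupov".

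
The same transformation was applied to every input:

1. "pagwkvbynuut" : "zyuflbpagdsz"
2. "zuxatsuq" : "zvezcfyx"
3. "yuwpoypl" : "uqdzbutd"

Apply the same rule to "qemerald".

qivjrjwf

The rule is to shift every letter 5 places forward in the alphabet (wrapping around), then move the last 2 characters to the front (rotate right by 2).
On "qemerald": the first step gives "vjrjwfqi", and the second then gives "qivjrjwf".
(Check on "yuwpoypl": → "dzbutduq" → "uqdzbutd" ✓)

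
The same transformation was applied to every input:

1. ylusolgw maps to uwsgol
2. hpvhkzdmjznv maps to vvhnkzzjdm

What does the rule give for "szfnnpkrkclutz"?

fzntnuplkcrk

The transformation: delete the first 2 characters, then take characters alternately from the front and the back (1st, last, 2nd, 2nd-last, ...).
On "szfnnpkrkclutz": the first step gives "fnnpkrkclutz", and the second then gives "fzntnuplkcrk".
(Check on "hpvhkzdmjznv": → "vhkzdmjznv" → "vvhnkzzjdm" ✓)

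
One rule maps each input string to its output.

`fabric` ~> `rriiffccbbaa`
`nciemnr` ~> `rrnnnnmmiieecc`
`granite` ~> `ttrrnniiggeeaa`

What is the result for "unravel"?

The transformation: double every character, then sort the characters into reverse alphabetical order.
Applying both steps to "unravel": "uunnrraavveell", then "vvuurrnnlleeaa".

vvuurrnnlleeaa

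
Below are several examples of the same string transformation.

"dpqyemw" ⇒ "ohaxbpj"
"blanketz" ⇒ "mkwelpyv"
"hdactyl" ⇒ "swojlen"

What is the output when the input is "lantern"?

In each case the input is transformed by: take characters alternately from the front and the back (1st, last, 2nd, 2nd-last, ...), then shift every letter 11 places forward in the alphabet (wrapping around).
For "lantern", step one produces "lnarnet"; step two turns that into "wylcype".

wylcype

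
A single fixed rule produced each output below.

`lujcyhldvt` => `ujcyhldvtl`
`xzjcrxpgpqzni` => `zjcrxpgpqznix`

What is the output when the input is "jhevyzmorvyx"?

What's happening: move the first character to the end.
So "jhevyzmorvyx" becomes "hevyzmorvyxj".

hevyzmorvyxj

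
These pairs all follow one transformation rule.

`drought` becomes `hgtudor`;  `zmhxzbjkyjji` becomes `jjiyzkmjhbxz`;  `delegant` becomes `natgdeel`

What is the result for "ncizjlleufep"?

efpuneclilzj

Each output is the input with this applied: move the last 2 characters to the front (rotate right by 2), then take characters alternately from the front and the back (1st, last, 2nd, 2nd-last, ...).
For "ncizjlleufep", step one produces "epncizjlleuf"; step two turns that into "efpuneclilzj".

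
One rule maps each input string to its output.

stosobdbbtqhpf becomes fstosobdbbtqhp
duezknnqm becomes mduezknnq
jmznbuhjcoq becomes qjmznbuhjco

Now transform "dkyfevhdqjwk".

kdkyfevhdqjw

Rule — move the last character to the front.
So "dkyfevhdqjwk" becomes "kdkyfevhdqjw".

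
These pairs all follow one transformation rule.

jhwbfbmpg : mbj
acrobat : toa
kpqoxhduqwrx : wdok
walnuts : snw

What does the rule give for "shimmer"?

The rule is to keep one character in every 3, starting at position 1 (positions 1st, 4th, 7th, ...), then reverse the string.
Starting from "shimmer": after the first operation, "smr"; after the second, "rms".

rms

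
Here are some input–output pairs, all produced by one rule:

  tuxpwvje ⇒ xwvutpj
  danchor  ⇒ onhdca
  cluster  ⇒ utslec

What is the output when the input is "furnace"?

urnfca

The rule is to delete the last character, then sort the characters into reverse alphabetical order.
Starting from "furnace": after the first operation, "furnac"; after the second, "urnfca".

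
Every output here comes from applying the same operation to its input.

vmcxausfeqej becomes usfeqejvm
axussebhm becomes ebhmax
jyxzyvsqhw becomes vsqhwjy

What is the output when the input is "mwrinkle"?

klemw

What's happening: move the first 2 characters to the end (rotate left by 2), then delete the first 3 characters.
Applying both steps to "mwrinkle": "rinklemw", then "klemw".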